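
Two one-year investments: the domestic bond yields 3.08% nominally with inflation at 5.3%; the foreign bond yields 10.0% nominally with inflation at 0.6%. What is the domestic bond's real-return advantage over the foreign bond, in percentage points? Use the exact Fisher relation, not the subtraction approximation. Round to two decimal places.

The domestic bond real return: 1.0308/1.053 − 1 = -2.108%.
The foreign bond real return: 1.100/1.006 − 1 = 9.344%.
Difference: -2.108 − 9.344 = -11.452 pp.

-11.45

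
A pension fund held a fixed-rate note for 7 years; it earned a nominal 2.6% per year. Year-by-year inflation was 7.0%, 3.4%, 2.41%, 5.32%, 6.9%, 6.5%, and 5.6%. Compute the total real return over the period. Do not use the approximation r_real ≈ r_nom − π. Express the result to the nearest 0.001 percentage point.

Cumulative inflation factor: 1.070 × 1.034 × 1.0241 × 1.0532 × 1.069 × 1.065 × 1.056 ≈ 1.43466.
Nominal growth factor: 1.19683. Real growth factor = 1.19683 / 1.43466 ≈ 0.83422.
Total real return ≈ -16.5776%.

-16.578%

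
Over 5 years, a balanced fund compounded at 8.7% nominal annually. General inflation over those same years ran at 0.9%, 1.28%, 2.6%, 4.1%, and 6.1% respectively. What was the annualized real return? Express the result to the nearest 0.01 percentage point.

Cumulative inflation factor: 1.009 × 1.0128 × 1.026 × 1.041 × 1.061 ≈ 1.15805.
Nominal growth factor: 1.51757. Real growth factor = 1.51757 / 1.15805 ≈ 1.31045.
Annualized: 1.31045^(1/5) − 1 ≈ 0.05556.

5.56%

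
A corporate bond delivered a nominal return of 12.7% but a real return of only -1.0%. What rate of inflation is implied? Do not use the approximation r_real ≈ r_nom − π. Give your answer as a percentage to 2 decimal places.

13.84%

From (1+r_nom) = (1+r_real)(1+π), we get 1+π = (1 + 12.7%)/(1 − 1.0%) = 1.127/0.990 ≈ 1.13838.
So π ≈ 13.8384%.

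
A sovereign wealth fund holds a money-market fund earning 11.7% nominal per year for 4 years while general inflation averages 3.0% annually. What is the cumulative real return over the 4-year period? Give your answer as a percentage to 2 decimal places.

38.31%

The annual real rate is (1+11.7%)/(1+3.0%) − 1 = 8.4466%.
Compounded over 4 years: (1 + 0.084466)^4 − 1 ≈ 0.38313.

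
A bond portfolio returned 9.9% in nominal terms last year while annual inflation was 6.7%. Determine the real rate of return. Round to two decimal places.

Real return via the Fisher equation: (1 + 9.9%)/(1 + 6.7%) − 1 = 1.099/1.067 − 1 ≈ 0.02999.

3.00%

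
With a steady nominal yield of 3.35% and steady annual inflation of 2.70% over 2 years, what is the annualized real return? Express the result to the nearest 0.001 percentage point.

0.633%

With constant rates the annual real return is the same each year: (1+3.35%)/(1+2.70%) − 1 = 0.00633.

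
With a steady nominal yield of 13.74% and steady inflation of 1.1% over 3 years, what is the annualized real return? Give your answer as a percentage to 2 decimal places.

12.50%

With constant rates the annual real return is the same each year: (1+13.74%)/(1+1.1%) − 1 = 0.12502.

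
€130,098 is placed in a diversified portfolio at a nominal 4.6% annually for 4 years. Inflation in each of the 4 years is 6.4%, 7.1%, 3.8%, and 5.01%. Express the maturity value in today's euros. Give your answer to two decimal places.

Nominal value at maturity: €130,098 × (1 + 4.6%)^4 ≈ €155,738.99.
Price-level factor over 4 years: 1.064 × 1.071 × 1.038 × 1.0501 ≈ 1.2421072903.
Dividing the nominal maturity value by the price-level factor gives the value in today's money.

€125,382.88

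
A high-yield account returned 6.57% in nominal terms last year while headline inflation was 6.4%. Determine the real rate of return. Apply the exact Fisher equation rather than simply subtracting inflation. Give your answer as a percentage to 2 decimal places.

Real return via the Fisher equation: (1 + 6.57%)/(1 + 6.4%) − 1 = 1.0657/1.064 − 1 ≈ 0.00160.

0.16%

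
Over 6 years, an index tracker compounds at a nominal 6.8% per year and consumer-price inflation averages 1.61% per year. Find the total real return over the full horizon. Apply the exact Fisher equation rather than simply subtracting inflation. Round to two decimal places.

The annual real rate is (1+6.8%)/(1+1.61%) − 1 = 5.1078%.
Compounded over 6 years: (1 + 0.051078)^6 − 1 ≈ 0.34837.

34.84%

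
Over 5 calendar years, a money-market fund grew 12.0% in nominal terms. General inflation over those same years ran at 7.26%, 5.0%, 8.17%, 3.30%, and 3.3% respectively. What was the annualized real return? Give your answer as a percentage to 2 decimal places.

Cumulative inflation factor: 1.0726 × 1.050 × 1.0817 × 1.0330 × 1.033 ≈ 1.29997.
Nominal growth factor: 1.12000. Real growth factor = 1.12000 / 1.29997 ≈ 0.86156.
Annualized: 0.86156^(1/5) − 1 ≈ -0.02936.

-2.94%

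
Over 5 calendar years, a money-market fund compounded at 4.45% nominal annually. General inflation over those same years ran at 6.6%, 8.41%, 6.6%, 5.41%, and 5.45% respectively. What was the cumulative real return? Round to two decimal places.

-9.21%

Cumulative inflation factor: 1.066 × 1.0841 × 1.066 × 1.0541 × 1.0545 ≈ 1.36934.
Nominal growth factor: 1.24320. Real growth factor = 1.24320 / 1.36934 ≈ 0.90788.
Total real return ≈ -9.2117%.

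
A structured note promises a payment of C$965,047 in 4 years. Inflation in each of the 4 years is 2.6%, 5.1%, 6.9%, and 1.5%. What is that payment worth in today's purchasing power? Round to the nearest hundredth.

Price-level factor over 4 years: 1.026 × 1.051 × 1.069 × 1.015 ≈ 1.1700214514.
Purchasing power today: C$965,047 divided by that factor.

C$824,811.37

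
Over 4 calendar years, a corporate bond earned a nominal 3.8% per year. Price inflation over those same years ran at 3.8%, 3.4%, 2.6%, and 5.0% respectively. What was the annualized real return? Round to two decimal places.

0.10%

Cumulative inflation factor: 1.038 × 1.034 × 1.026 × 1.050 ≈ 1.15626.
Nominal growth factor: 1.16089. Real growth factor = 1.16089 / 1.15626 ≈ 1.00400.
Annualized: 1.00400^(1/4) − 1 ≈ 0.00100.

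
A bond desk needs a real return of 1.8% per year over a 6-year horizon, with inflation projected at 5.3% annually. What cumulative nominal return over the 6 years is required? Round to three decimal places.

51.725%

Required annual nominal rate: (1+1.8%)(1+5.3%) − 1 = 7.1954%.
Cumulative over 6 years: (1 + 0.071954)^6 − 1 ≈ 0.51725.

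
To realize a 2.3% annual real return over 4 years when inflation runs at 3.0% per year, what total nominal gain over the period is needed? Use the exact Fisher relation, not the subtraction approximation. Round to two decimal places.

Required annual nominal rate: (1+2.3%)(1+3.0%) − 1 = 5.369%.
Cumulative over 4 years: (1 + 0.05369)^4 − 1 ≈ 0.23268.

23.27%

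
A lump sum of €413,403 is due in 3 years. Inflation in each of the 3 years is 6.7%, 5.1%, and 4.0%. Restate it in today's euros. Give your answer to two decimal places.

Price-level factor over 3 years: 1.067 × 1.051 × 1.040 = 1.16627368.
Purchasing power today: €413,403 divided by that factor.

€354,464.83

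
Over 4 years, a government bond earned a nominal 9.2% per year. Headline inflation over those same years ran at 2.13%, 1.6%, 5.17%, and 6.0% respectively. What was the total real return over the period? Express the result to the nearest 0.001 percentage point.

22.927%

Cumulative inflation factor: 1.0213 × 1.016 × 1.0517 × 1.060 ≈ 1.15676.
Nominal growth factor: 1.42197. Real growth factor = 1.42197 / 1.15676 ≈ 1.22927.
Total real return ≈ 22.9266%.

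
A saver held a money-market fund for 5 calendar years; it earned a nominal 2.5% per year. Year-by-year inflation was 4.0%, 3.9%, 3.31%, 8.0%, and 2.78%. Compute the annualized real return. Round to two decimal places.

-1.80%

Cumulative inflation factor: 1.040 × 1.039 × 1.0331 × 1.080 × 1.0278 ≈ 1.23915.
Nominal growth factor: 1.13141. Real growth factor = 1.13141 / 1.23915 ≈ 0.91305.
Annualized: 0.91305^(1/5) − 1 ≈ -0.01803.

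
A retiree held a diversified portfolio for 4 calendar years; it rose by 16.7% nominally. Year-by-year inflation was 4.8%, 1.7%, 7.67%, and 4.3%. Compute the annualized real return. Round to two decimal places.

Cumulative inflation factor: 1.048 × 1.017 × 1.0767 × 1.043 ≈ 1.19691.
Nominal growth factor: 1.16700. Real growth factor = 1.16700 / 1.19691 ≈ 0.97501.
Annualized: 0.97501^(1/4) − 1 ≈ -0.00631.

-0.63%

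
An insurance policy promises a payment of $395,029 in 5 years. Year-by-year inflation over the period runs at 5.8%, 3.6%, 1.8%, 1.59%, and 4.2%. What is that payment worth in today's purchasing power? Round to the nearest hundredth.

$334,439.14

Price-level factor over 5 years: 1.058 × 1.036 × 1.018 × 1.0159 × 1.042 ≈ 1.1811685651.
Purchasing power today: $395,029 divided by that factor.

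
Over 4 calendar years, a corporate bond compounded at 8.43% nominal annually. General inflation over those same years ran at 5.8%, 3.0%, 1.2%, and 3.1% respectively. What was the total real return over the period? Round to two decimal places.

21.57%

Cumulative inflation factor: 1.058 × 1.030 × 1.012 × 1.031 ≈ 1.13700.
Nominal growth factor: 1.38229. Real growth factor = 1.38229 / 1.13700 ≈ 1.21573.
Total real return ≈ 21.5726%.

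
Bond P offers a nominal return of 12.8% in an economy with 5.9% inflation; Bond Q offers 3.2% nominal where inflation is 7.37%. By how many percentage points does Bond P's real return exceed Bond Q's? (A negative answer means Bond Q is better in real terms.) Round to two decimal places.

Bond P real return: 1.128/1.059 − 1 = 6.516%.
Bond Q real return: 1.032/1.0737 − 1 = -3.884%.
Difference: 6.516 − (-3.884) = 10.400 pp.

10.40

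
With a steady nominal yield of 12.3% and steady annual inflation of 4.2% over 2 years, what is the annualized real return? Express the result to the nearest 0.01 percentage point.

7.77%

With constant rates the annual real return is the same each year: (1+12.3%)/(1+4.2%) − 1 = 0.07774.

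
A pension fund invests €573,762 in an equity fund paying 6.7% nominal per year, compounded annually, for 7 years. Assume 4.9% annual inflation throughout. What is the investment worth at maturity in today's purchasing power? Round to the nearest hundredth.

Nominal value at maturity: €573,762 × (1 + 6.7%)^7 ≈ €903,405.47.
Price-level factor over 7 years: (1 + 4.9%)^7 ≈ 1.3977465126.
Dividing the nominal maturity value by the price-level factor gives the value in today's money.

€646,329.98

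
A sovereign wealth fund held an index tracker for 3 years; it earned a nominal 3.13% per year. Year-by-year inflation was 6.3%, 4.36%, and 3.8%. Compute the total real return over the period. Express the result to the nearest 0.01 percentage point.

-4.74%

Cumulative inflation factor: 1.063 × 1.0436 × 1.038 ≈ 1.15150.
Nominal growth factor: 1.09687. Real growth factor = 1.09687 / 1.15150 ≈ 0.95256.
Total real return ≈ -4.7444%.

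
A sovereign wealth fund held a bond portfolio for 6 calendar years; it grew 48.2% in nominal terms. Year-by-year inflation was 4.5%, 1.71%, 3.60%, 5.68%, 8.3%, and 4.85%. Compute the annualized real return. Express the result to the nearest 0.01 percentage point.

1.93%

Cumulative inflation factor: 1.045 × 1.0171 × 1.0360 × 1.0568 × 1.083 × 1.0485 ≈ 1.32139.
Nominal growth factor: 1.48200. Real growth factor = 1.48200 / 1.32139 ≈ 1.12155.
Annualized: 1.12155^(1/6) − 1 ≈ 0.01930.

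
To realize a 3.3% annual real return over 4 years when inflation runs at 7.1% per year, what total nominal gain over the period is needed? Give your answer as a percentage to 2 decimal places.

49.82%

Required annual nominal rate: (1+3.3%)(1+7.1%) − 1 = 10.6343%.
Cumulative over 4 years: (1 + 0.106343)^4 − 1 ≈ 0.49816.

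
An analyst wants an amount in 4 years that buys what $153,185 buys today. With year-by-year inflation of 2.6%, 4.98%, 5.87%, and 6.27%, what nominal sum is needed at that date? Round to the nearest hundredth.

$185,632.39

Cumulative price-level factor: 1.026 × 1.0498 × 1.0587 × 1.0627 ≈ 1.2118183454.
Multiplying $153,185 by the price-level factor gives the future nominal sum.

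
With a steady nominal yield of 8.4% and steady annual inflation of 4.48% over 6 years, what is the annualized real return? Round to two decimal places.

3.75%

With constant rates the annual real return is the same each year: (1+8.4%)/(1+4.48%) − 1 = 0.03752.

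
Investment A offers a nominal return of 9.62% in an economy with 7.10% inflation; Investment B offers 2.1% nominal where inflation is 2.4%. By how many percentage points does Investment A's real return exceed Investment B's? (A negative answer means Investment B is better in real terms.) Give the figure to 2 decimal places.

2.65

Investment A real return: 1.0962/1.0710 − 1 = 2.353%.
Investment B real return: 1.021/1.024 − 1 = -0.293%.
Difference: 2.353 − (-0.293) = 2.646 pp.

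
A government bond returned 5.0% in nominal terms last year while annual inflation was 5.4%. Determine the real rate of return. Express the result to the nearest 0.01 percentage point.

Real return via the Fisher equation: (1 + 5.0%)/(1 + 5.4%) − 1 = 1.050/1.054 − 1 ≈ -0.00380.

-0.38%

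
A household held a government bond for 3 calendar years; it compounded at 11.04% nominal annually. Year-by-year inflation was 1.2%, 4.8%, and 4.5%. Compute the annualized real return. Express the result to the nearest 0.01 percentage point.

Cumulative inflation factor: 1.012 × 1.048 × 1.045 ≈ 1.10830.
Nominal growth factor: 1.36911. Real growth factor = 1.36911 / 1.10830 ≈ 1.23532.
Annualized: 1.23532^(1/3) − 1 ≈ 0.07298.

7.30%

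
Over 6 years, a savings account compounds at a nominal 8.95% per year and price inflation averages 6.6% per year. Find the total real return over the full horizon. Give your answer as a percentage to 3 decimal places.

13.978%

The annual real rate is (1+8.95%)/(1+6.6%) − 1 = 2.2045%.
Compounded over 6 years: (1 + 0.022045)^6 − 1 ≈ 0.13978.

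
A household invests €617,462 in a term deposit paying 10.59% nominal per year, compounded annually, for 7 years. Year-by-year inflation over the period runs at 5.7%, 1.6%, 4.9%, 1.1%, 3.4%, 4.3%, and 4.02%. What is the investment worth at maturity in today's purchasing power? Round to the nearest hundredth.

Nominal value at maturity: €617,462 × (1 + 10.59%)^7 ≈ €1,249,169.13.
Price-level factor over 7 years: 1.057 × 1.016 × 1.049 × 1.011 × 1.034 × 1.043 × 1.0402 ≈ 1.2776651108.
Dividing the nominal maturity value by the price-level factor gives the value in today's money.

€977,696.83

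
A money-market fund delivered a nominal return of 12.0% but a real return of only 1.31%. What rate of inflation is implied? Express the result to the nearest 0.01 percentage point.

From (1+r_nom) = (1+r_real)(1+π), we get 1+π = (1 + 12.0%)/(1 + 1.31%) = 1.120/1.0131 ≈ 1.10552.
So π ≈ 10.5518%.

10.55%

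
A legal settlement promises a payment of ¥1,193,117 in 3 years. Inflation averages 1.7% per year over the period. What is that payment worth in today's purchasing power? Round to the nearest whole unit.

¥1,134,280

Price-level factor over 3 years: (1 + 1.7%)^3 = 1.051871913.
Purchasing power today: ¥1,193,117 divided by that factor.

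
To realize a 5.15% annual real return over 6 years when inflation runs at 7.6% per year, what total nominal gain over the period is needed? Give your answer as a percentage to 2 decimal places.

109.76%

Required annual nominal rate: (1+5.15%)(1+7.6%) − 1 = 13.1414%.
Cumulative over 6 years: (1 + 0.131414)^6 − 1 ≈ 1.09763.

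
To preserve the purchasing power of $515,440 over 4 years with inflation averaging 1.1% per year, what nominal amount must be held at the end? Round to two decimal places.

Cumulative price-level factor: (1+1.1%)^4 ≈ 1.0447313386.
The nominal amount required is $515,440 scaled up by that factor.

$538,496.32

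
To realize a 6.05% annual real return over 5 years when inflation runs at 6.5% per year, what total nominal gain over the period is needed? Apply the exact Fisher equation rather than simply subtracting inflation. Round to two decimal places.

Required annual nominal rate: (1+6.05%)(1+6.5%) − 1 = 12.94325%.
Cumulative over 5 years: (1 + 0.1294325)^5 − 1 ≈ 0.83781.

83.78%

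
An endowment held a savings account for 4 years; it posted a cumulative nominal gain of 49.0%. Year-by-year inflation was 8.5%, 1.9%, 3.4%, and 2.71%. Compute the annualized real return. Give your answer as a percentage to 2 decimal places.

Cumulative inflation factor: 1.085 × 1.019 × 1.034 × 1.0271 ≈ 1.17419.
Nominal growth factor: 1.49000. Real growth factor = 1.49000 / 1.17419 ≈ 1.26896.
Annualized: 1.26896^(1/4) − 1 ≈ 0.06136.

6.14%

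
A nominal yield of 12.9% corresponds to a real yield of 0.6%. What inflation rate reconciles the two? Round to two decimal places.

12.23%

From (1+r_nom) = (1+r_real)(1+π), we get 1+π = (1 + 12.9%)/(1 + 0.6%) = 1.129/1.006 ≈ 1.12227.
So π ≈ 12.2266%.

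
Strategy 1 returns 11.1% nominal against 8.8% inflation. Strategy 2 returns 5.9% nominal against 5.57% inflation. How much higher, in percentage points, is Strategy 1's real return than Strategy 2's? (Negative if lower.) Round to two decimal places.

Strategy 1 real return: 1.111/1.088 − 1 = 2.114%.
Strategy 2 real return: 1.059/1.0557 − 1 = 0.313%.
Difference: 2.114 − 0.313 = 1.801 pp.

1.80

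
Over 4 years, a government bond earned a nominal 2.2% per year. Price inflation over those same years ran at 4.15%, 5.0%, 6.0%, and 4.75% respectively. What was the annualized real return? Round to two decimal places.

-2.64%

Cumulative inflation factor: 1.0415 × 1.050 × 1.060 × 1.0475 ≈ 1.21425.
Nominal growth factor: 1.09095. Real growth factor = 1.09095 / 1.21425 ≈ 0.89845.
Annualized: 0.89845^(1/4) − 1 ≈ -0.02642.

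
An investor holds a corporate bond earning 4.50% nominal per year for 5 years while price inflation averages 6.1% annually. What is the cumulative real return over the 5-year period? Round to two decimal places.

The annual real rate is (1+4.50%)/(1+6.1%) − 1 = -1.5080%.
Compounded over 5 years: (1 + -0.015080)^5 − 1 ≈ -0.07316.

-7.32%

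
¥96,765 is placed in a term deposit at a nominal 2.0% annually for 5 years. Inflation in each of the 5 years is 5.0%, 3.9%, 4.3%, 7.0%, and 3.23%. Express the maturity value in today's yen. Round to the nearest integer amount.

Nominal value at maturity: ¥96,765 × (1 + 2.0%)^5 ≈ ¥106,836.
Price-level factor over 5 years: 1.050 × 1.039 × 1.043 × 1.070 × 1.0323 ≈ 1.2568367183.
Dividing the nominal maturity value by the price-level factor gives the value in today's money.

¥85,004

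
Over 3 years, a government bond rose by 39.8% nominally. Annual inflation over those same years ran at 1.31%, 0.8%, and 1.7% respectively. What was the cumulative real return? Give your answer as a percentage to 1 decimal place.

34.6%

Cumulative inflation factor: 1.0131 × 1.008 × 1.017 ≈ 1.03857.
Nominal growth factor: 1.39800. Real growth factor = 1.39800 / 1.03857 ≈ 1.34609.
Total real return ≈ 34.6088%.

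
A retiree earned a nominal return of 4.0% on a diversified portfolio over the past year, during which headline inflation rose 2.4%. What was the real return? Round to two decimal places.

1.56%

Real return via the Fisher equation: (1 + 4.0%)/(1 + 2.4%) − 1 = 1.040/1.024 − 1 ≈ 0.01563.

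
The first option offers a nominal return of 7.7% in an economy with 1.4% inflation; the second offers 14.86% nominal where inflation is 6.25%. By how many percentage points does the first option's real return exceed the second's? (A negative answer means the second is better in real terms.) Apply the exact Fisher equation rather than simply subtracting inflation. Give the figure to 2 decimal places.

-1.89

The first option real return: 1.077/1.014 − 1 = 6.213%.
The second real return: 1.1486/1.0625 − 1 = 8.104%.
Difference: 6.213 − 8.104 = -1.891 pp.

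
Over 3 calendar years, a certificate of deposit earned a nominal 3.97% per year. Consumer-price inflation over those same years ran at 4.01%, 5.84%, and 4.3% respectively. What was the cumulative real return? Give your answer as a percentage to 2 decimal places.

-2.12%

Cumulative inflation factor: 1.0401 × 1.0584 × 1.043 ≈ 1.14818.
Nominal growth factor: 1.12389. Real growth factor = 1.12389 / 1.14818 ≈ 0.97885.
Total real return ≈ -2.1153%.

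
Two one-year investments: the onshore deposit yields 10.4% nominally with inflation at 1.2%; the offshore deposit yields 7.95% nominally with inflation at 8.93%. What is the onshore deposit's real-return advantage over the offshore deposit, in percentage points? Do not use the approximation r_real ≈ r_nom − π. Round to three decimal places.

9.991

The onshore deposit real return: 1.104/1.012 − 1 = 9.0909%.
The offshore deposit real return: 1.0795/1.0893 − 1 = -0.8997%.
Difference: 9.0909 − (-0.8997) = 9.9906 pp.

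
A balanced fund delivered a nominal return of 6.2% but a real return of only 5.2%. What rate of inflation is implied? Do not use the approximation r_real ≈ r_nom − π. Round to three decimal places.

0.951%

From (1+r_nom) = (1+r_real)(1+π), we get 1+π = (1 + 6.2%)/(1 + 5.2%) = 1.062/1.052 ≈ 1.00951.
So π ≈ 0.9506%.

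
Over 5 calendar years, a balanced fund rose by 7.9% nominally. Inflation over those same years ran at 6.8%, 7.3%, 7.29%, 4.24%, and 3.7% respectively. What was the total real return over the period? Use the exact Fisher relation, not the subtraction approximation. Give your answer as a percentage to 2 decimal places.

Cumulative inflation factor: 1.068 × 1.073 × 1.0729 × 1.0424 × 1.037 ≈ 1.32906.
Nominal growth factor: 1.07900. Real growth factor = 1.07900 / 1.32906 ≈ 0.81185.
Total real return ≈ -18.8146%.

-18.81%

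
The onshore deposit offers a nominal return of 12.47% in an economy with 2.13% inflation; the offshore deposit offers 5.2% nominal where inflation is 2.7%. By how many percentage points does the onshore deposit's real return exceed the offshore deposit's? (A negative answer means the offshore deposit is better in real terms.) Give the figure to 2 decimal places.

The onshore deposit real return: 1.1247/1.0213 − 1 = 10.124%.
The offshore deposit real return: 1.052/1.027 − 1 = 2.434%.
Difference: 10.124 − 2.434 = 7.690 pp.

7.69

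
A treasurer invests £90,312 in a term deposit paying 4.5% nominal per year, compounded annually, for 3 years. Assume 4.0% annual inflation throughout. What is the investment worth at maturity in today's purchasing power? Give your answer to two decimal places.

Nominal value at maturity: £90,312 × (1 + 4.5%)^3 ≈ £103,061.00.
Price-level factor over 3 years: (1 + 4.0%)^3 = 1.124864.
The maturity value deflated by that factor is the answer in today's purchasing power.

£91,620.85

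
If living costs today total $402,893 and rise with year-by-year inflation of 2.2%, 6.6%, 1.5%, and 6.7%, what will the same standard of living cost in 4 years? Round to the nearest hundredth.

Cumulative price-level factor: 1.022 × 1.066 × 1.015 × 1.067 ≈ 1.1798819633.
Multiplying $402,893 by the price-level factor gives the future nominal sum.

$475,366.18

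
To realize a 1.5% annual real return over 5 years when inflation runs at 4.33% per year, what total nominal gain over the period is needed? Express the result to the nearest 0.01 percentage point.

Required annual nominal rate: (1+1.5%)(1+4.33%) − 1 = 5.89495%.
Cumulative over 5 years: (1 + 0.0589495)^5 − 1 ≈ 0.33161.

33.16%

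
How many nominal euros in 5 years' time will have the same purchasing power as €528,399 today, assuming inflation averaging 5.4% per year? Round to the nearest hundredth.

Cumulative price-level factor: (1+5.4%)^5 ≈ 1.3007776144.
Multiplying €528,399 by the price-level factor gives the future nominal sum.

€687,329.59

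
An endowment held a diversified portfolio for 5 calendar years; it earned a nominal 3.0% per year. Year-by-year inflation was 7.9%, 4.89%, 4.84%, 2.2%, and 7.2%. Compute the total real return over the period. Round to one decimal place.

Cumulative inflation factor: 1.079 × 1.0489 × 1.0484 × 1.022 × 1.072 ≈ 1.29995.
Nominal growth factor: 1.15927. Real growth factor = 1.15927 / 1.29995 ≈ 0.89178.
Total real return ≈ -10.8220%.

-10.8%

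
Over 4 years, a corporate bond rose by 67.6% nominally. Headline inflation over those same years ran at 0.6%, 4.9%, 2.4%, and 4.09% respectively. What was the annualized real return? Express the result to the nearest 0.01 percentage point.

Cumulative inflation factor: 1.006 × 1.049 × 1.024 × 1.0409 ≈ 1.12482.
Nominal growth factor: 1.67600. Real growth factor = 1.67600 / 1.12482 ≈ 1.49002.
Annualized: 1.49002^(1/4) − 1 ≈ 0.10484.

10.48%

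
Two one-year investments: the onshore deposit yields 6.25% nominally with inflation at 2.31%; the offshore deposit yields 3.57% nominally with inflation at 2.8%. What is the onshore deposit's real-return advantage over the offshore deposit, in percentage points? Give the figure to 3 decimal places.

3.102

The onshore deposit real return: 1.0625/1.0231 − 1 = 3.8510%.
The offshore deposit real return: 1.0357/1.028 − 1 = 0.7490%.
Difference: 3.8510 − 0.7490 = 3.1020 pp.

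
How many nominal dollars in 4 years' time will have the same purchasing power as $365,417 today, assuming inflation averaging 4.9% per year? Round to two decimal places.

Cumulative price-level factor: (1+4.9%)^4 ≈ 1.2108823608.
The nominal amount required is $365,417 scaled up by that factor.

$442,477.00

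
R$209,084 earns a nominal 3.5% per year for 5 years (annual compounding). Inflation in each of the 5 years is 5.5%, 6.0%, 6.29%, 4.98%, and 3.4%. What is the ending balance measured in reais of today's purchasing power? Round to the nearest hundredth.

Nominal value at maturity: R$209,084 × (1 + 3.5%)^5 ≈ R$248,326.20.
Price-level factor over 5 years: 1.055 × 1.060 × 1.0629 × 1.0498 × 1.034 ≈ 1.2902617987.
Dividing the nominal maturity value by the price-level factor gives the value in today's money.

R$192,461.87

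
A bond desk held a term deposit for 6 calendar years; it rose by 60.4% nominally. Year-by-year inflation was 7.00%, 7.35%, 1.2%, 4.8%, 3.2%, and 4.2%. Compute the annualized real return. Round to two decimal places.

Cumulative inflation factor: 1.0700 × 1.0735 × 1.012 × 1.048 × 1.032 × 1.042 ≈ 1.31001.
Nominal growth factor: 1.60400. Real growth factor = 1.60400 / 1.31001 ≈ 1.22442.
Annualized: 1.22442^(1/6) − 1 ≈ 0.03432.

3.43%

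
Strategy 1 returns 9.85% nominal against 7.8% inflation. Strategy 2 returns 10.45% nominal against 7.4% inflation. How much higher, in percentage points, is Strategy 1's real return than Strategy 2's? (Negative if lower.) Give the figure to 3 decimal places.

Strategy 1 real return: 1.0985/1.078 − 1 = 1.9017%.
Strategy 2 real return: 1.1045/1.074 − 1 = 2.8399%.
Difference: 1.9017 − 2.8399 = -0.9382 pp.

-0.938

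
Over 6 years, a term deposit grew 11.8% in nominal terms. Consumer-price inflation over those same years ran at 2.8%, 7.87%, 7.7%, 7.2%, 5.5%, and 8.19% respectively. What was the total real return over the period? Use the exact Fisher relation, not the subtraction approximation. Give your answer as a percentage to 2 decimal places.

Cumulative inflation factor: 1.028 × 1.0787 × 1.077 × 1.072 × 1.055 × 1.0819 ≈ 1.46132.
Nominal growth factor: 1.11800. Real growth factor = 1.11800 / 1.46132 ≈ 0.76506.
Total real return ≈ -23.4936%.

-23.49%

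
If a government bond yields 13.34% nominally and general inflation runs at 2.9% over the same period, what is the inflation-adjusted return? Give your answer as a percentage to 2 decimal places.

10.15%

Real return via the Fisher equation: (1 + 13.34%)/(1 + 2.9%) − 1 = 1.1334/1.029 − 1 ≈ 0.10146.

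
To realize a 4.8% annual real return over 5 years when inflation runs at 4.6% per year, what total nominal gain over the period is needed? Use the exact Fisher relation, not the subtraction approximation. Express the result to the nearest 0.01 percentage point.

58.29%

Required annual nominal rate: (1+4.8%)(1+4.6%) − 1 = 9.6208%.
Cumulative over 5 years: (1 + 0.096208)^5 − 1 ≈ 0.58294.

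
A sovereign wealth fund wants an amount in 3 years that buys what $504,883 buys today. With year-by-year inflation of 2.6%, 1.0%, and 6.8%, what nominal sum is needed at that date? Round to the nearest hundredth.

$558,766.98

Cumulative price-level factor: 1.026 × 1.010 × 1.068 = 1.10672568.
The nominal amount required is $504,883 scaled up by that factor.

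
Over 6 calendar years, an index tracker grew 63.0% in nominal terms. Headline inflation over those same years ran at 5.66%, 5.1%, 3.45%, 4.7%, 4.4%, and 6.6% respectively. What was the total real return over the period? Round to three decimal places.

Cumulative inflation factor: 1.0566 × 1.051 × 1.0345 × 1.047 × 1.044 × 1.066 ≈ 1.33859.
Nominal growth factor: 1.63000. Real growth factor = 1.63000 / 1.33859 ≈ 1.21770.
Total real return ≈ 21.7697%.

21.770%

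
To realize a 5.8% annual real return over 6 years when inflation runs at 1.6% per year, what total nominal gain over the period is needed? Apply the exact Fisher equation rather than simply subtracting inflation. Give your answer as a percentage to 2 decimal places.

54.27%

Required annual nominal rate: (1+5.8%)(1+1.6%) − 1 = 7.4928%.
Cumulative over 6 years: (1 + 0.074928)^6 − 1 ≈ 0.54268.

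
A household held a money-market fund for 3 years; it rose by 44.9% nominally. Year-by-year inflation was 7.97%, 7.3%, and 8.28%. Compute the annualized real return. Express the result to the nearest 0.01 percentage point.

4.92%

Cumulative inflation factor: 1.0797 × 1.073 × 1.0828 ≈ 1.25444.
Nominal growth factor: 1.44900. Real growth factor = 1.44900 / 1.25444 ≈ 1.15509.
Annualized: 1.15509^(1/3) − 1 ≈ 0.04923.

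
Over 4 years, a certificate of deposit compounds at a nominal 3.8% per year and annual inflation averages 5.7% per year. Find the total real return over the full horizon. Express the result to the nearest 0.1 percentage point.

The annual real rate is (1+3.8%)/(1+5.7%) − 1 = -1.7975%.
Compounded over 4 years: (1 + -0.017975)^4 − 1 ≈ -0.06999.

-7.0%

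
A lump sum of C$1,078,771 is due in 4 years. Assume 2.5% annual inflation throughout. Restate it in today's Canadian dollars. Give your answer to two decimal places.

Price-level factor over 4 years: (1 + 2.5%)^4 ≈ 1.1038128906.
Purchasing power today: C$1,078,771 divided by that factor.

C$977,313.28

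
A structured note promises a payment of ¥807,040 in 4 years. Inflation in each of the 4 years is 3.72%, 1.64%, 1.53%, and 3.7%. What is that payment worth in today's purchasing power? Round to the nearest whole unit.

Price-level factor over 4 years: 1.0372 × 1.0164 × 1.0153 × 1.037 ≈ 1.1099420555.
Purchasing power today: ¥807,040 divided by that factor.

¥727,101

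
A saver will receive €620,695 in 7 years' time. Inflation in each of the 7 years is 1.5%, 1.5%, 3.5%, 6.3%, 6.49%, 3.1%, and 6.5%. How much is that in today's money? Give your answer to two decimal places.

Price-level factor over 7 years: 1.015 × 1.015 × 1.035 × 1.063 × 1.0649 × 1.031 × 1.065 ≈ 1.3253262470.
Purchasing power today: €620,695 divided by that factor.

€468,333.74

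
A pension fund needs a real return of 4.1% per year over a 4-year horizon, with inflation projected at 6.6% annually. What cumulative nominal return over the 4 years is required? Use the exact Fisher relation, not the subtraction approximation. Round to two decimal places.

51.65%

Required annual nominal rate: (1+4.1%)(1+6.6%) − 1 = 10.9706%.
Cumulative over 4 years: (1 + 0.109706)^4 − 1 ≈ 0.51646.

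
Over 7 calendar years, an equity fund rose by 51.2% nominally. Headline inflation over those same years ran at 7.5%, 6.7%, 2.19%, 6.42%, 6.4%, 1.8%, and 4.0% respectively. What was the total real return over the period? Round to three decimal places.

Cumulative inflation factor: 1.075 × 1.067 × 1.0219 × 1.0642 × 1.064 × 1.018 × 1.040 ≈ 1.40516.
Nominal growth factor: 1.51200. Real growth factor = 1.51200 / 1.40516 ≈ 1.07603.
Total real return ≈ 7.6030%.

7.603%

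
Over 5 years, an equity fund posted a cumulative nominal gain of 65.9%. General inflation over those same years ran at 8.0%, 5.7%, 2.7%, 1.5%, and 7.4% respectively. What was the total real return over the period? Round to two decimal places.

Cumulative inflation factor: 1.080 × 1.057 × 1.027 × 1.015 × 1.074 ≈ 1.27803.
Nominal growth factor: 1.65900. Real growth factor = 1.65900 / 1.27803 ≈ 1.29810.
Total real return ≈ 29.8096%.

29.81%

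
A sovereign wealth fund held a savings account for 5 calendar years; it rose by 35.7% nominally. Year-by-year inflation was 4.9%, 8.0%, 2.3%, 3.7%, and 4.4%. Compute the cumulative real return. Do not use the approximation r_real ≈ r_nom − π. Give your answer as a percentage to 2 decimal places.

8.15%

Cumulative inflation factor: 1.049 × 1.080 × 1.023 × 1.037 × 1.044 ≈ 1.25474.
Nominal growth factor: 1.35700. Real growth factor = 1.35700 / 1.25474 ≈ 1.08150.
Total real return ≈ 8.1498%.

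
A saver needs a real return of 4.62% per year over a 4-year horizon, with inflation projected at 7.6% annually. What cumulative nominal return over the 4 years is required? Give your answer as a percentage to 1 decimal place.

60.6%

Required annual nominal rate: (1+4.62%)(1+7.6%) − 1 = 12.57112%.
Cumulative over 4 years: (1 + 0.1257112)^4 − 1 ≈ 0.60586.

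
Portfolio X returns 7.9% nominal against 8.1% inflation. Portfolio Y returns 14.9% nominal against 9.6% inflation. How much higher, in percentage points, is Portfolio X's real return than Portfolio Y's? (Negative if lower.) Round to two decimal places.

-5.02

Portfolio X real return: 1.079/1.081 − 1 = -0.185%.
Portfolio Y real return: 1.149/1.096 − 1 = 4.836%.
Difference: -0.185 − 4.836 = -5.021 pp.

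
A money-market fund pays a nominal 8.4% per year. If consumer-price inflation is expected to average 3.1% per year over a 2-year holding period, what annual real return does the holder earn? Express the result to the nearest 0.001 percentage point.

5.141%

With constant rates the annual real return is the same each year: (1+8.4%)/(1+3.1%) − 1 = 0.05141.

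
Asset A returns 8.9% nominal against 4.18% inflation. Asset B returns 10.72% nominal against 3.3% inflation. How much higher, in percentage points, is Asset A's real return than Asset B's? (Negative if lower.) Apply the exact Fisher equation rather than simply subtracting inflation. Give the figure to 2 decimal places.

Asset A real return: 1.089/1.0418 − 1 = 4.531%.
Asset B real return: 1.1072/1.033 − 1 = 7.183%.
Difference: 4.531 − 7.183 = -2.652 pp.

-2.65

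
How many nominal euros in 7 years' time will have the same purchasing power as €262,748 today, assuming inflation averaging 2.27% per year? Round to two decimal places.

Cumulative price-level factor: (1+2.27%)^7 ≈ 1.1701399088.
Multiplying €262,748 by the price-level factor gives the future nominal sum.

€307,451.92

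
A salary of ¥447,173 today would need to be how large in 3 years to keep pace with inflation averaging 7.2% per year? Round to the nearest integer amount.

¥550,884

Cumulative price-level factor: (1+7.2%)^3 = 1.231925248.
Multiplying ¥447,173 by the price-level factor gives the future nominal sum.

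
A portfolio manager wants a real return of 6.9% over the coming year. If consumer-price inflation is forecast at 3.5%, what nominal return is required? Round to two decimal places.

By the Fisher equation, 1 + r_nom = (1 + 6.9%)(1 + 3.5%) = 1.069 × 1.035 = 1.106415.
So r_nom = 10.6415%.

10.64%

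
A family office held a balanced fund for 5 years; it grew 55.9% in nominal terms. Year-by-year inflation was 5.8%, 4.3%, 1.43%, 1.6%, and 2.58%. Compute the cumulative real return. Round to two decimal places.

Cumulative inflation factor: 1.058 × 1.043 × 1.0143 × 1.016 × 1.0258 ≈ 1.16652.
Nominal growth factor: 1.55900. Real growth factor = 1.55900 / 1.16652 ≈ 1.33645.
Total real return ≈ 33.6452%.

33.65%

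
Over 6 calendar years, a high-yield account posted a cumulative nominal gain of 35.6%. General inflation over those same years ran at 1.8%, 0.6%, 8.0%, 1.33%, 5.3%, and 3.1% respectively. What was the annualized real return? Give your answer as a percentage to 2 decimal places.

1.82%

Cumulative inflation factor: 1.018 × 1.006 × 1.080 × 1.0133 × 1.053 × 1.031 ≈ 1.21673.
Nominal growth factor: 1.35600. Real growth factor = 1.35600 / 1.21673 ≈ 1.11446.
Annualized: 1.11446^(1/6) − 1 ≈ 0.01823.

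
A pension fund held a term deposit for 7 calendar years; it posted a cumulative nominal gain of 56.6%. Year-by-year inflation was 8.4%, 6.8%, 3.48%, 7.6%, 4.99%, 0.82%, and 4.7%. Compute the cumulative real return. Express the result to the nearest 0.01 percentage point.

9.62%

Cumulative inflation factor: 1.084 × 1.068 × 1.0348 × 1.076 × 1.0499 × 1.0082 × 1.047 ≈ 1.42860.
Nominal growth factor: 1.56600. Real growth factor = 1.56600 / 1.42860 ≈ 1.09618.
Total real return ≈ 9.6178%.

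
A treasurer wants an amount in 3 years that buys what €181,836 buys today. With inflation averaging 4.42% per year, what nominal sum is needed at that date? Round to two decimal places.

€207,028.88

Cumulative price-level factor: (1+4.42%)^3 ≈ 1.1385472709.
The nominal amount required is €181,836 scaled up by that factor.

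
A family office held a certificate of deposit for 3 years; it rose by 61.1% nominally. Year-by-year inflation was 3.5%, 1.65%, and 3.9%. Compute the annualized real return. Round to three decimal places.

Cumulative inflation factor: 1.035 × 1.0165 × 1.039 ≈ 1.09311.
Nominal growth factor: 1.61100. Real growth factor = 1.61100 / 1.09311 ≈ 1.47378.
Annualized: 1.47378^(1/3) − 1 ≈ 0.13800.

13.800%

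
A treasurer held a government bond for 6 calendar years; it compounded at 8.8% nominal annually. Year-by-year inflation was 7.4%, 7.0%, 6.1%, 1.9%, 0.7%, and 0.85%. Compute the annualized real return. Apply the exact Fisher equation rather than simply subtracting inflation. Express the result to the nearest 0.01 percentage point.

Cumulative inflation factor: 1.074 × 1.070 × 1.061 × 1.019 × 1.007 × 1.0085 ≈ 1.26178.
Nominal growth factor: 1.65872. Real growth factor = 1.65872 / 1.26178 ≈ 1.31459.
Annualized: 1.31459^(1/6) − 1 ≈ 0.04664.

4.66%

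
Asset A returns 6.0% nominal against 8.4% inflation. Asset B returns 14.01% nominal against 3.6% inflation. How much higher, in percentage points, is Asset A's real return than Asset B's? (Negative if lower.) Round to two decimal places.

Asset A real return: 1.060/1.084 − 1 = -2.214%.
Asset B real return: 1.1401/1.036 − 1 = 10.048%.
Difference: -2.214 − 10.048 = -12.262 pp.

-12.26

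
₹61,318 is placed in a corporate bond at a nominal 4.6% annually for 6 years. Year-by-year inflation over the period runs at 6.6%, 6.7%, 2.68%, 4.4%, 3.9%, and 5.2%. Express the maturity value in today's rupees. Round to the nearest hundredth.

₹60,261.34

Nominal value at maturity: ₹61,318 × (1 + 4.6%)^6 ≈ ₹80,311.56.
Price-level factor over 6 years: 1.066 × 1.067 × 1.0268 × 1.044 × 1.039 × 1.052 ≈ 1.3327210893.
The maturity value deflated by that factor is the answer in today's purchasing power.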